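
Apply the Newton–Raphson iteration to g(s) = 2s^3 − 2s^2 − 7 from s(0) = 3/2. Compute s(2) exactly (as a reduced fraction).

g'(s) = 6s^2 − 4s.
g(3/2) = −19/4, g'(3/2) = 15/2, so s(1) = (3/2) − (−19/4)/(15/2) = 32/15.
g(32/15) = 11191/3375, g'(32/15) = 1408/75, so s(2) = (32/15) − (11191/3375)/(1408/75) = 123977/63360.

123977/63360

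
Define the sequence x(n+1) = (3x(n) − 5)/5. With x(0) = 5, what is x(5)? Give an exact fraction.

x(1) = (3·5 − 5)/5 = 2.
x(2) = (3·2 − 5)/5 = 1/5.
x(3) = (3·(1/5) − 5)/5 = −22/25.
x(4) = (3·(−22/25) − 5)/5 = −191/125.
x(5) = (3·(−191/125) − 5)/5 = −1198/625.

−1198/625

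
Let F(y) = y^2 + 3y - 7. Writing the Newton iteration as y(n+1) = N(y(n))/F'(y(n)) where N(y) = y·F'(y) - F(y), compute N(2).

11

F'(y) = 2y + 3.
N(y) = y·F'(y) - F(y) = y·(2y + 3) - (y^2 + 3y - 7) = y^2 + 7.
N(2) = 11.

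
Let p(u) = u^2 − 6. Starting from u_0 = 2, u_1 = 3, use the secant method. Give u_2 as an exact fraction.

12/5

p(2) = −2, p(3) = 3. u_2 = 3 − 3·(3 − 2)/(3 − (−2)) = 12/5.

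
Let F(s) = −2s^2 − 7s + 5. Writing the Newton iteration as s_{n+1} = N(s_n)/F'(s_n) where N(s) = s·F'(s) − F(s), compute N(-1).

−7

F'(s) = −4s − 7.
N(s) = s·F'(s) − F(s) = s·(−4s − 7) − (−2s^2 − 7s + 5) = −2s^2 − 5.
N(-1) = −7.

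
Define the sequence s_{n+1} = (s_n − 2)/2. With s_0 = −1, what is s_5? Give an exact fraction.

−63/32

s_1 = ((−1) − 2)/2 = −3/2.
s_2 = ((−3/2) − 2)/2 = −7/4.
s_3 = ((−7/4) − 2)/2 = −15/8.
s_4 = ((−15/8) − 2)/2 = −31/16.
s_5 = ((−31/16) − 2)/2 = −63/32.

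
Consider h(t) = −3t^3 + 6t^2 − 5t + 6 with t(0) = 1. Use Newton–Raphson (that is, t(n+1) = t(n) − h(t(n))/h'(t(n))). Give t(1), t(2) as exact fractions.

h'(t) = −9t^2 + 12t − 5.
h(1) = 4, h'(1) = −2, so t(1) = 1 − 4/(−2) = 3.
h(3) = −36, h'(3) = −50, so t(2) = 3 − (−36)/(−50) = 57/25.

t(1) = 3, t(2) = 57/25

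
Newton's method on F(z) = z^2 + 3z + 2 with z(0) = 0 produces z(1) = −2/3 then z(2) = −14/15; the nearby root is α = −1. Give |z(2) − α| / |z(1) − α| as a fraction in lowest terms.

z(1) − α = −2/3 − (−1) = −2/3 + 1 = 1/3, so |z(1) − α| = 1/3.
z(2) − α = −14/15 − (−1) = −14/15 + 1 = 1/15, so |z(2) − α| = 1/15.
Ratio = (1/15) / (1/3) = 1/5.

1/5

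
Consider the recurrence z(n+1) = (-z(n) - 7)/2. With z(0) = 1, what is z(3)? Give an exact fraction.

z(1) = (-1 - 7)/2 = -4.
z(2) = (-(-4) - 7)/2 = -3/2.
z(3) = (-(-3/2) - 7)/2 = -11/4.

-11/4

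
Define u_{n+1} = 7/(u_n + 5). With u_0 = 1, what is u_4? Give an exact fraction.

u_1 = 7/(1 + 5) = 7/6.
u_2 = 7/(7/6 + 5) = 42/37.
u_3 = 7/(42/37 + 5) = 259/227.
u_4 = 7/(259/227 + 5) = 1589/1394.

1589/1394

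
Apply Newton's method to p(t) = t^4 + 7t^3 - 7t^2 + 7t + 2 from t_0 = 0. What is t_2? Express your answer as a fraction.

-6910/30303

p'(t) = 4t^3 + 21t^2 - 14t + 7.
p(0) = 2, p'(0) = 7, so t_1 = 0 - 2/7 = -2/7.
p(-2/7) = -1748/2401, p'(-2/7) = 4329/343, so t_2 = (-2/7) - (-1748/2401)/(4329/343) = -6910/30303.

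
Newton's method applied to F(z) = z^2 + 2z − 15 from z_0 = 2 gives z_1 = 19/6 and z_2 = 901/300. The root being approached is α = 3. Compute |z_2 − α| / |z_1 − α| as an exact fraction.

z_1 − α = 19/6 − 3 = 1/6, so |z_1 − α| = 1/6.
z_2 − α = 901/300 − 3 = 1/300, so |z_2 − α| = 1/300.
Ratio = (1/300) / (1/6) = 1/50.

1/50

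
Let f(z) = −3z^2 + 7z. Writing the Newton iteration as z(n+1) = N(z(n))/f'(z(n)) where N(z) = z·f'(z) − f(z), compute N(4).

−48

f'(z) = −6z + 7.
N(z) = z·f'(z) − f(z) = z·(−6z + 7) − (−3z^2 + 7z) = −3z^2.
N(4) = −48.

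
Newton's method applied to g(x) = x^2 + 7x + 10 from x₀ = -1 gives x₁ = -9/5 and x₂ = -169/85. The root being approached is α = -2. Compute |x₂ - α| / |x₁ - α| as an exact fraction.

x₁ - α = -9/5 - (-2) = -9/5 + 2 = 1/5, so |x₁ - α| = 1/5.
x₂ - α = -169/85 - (-2) = -169/85 + 2 = 1/85, so |x₂ - α| = 1/85.
Ratio = (1/85) / (1/5) = 1/17.

1/17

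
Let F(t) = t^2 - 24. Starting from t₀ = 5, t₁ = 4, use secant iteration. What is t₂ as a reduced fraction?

F(5) = 1, F(4) = -8. t₂ = 4 - (-8)·(4 - 5)/((-8) - 1) = 44/9.

44/9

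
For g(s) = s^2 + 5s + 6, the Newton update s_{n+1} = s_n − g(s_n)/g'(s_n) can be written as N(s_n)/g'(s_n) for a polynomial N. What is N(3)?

3

g'(s) = 2s + 5.
N(s) = s·g'(s) − g(s) = s·(2s + 5) − (s^2 + 5s + 6) = s^2 − 6.
N(3) = 3.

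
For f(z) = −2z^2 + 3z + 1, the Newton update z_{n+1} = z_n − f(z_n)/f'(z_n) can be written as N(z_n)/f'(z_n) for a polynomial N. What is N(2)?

f'(z) = −4z + 3.
N(z) = z·f'(z) − f(z) = z·(−4z + 3) − (−2z^2 + 3z + 1) = −2z^2 − 1.
N(2) = −9.

−9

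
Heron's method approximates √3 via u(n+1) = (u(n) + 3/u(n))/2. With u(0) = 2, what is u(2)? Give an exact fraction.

u(1) = (2 + 3/2)/2 = 7/4.
u(2) = (7/4 + 3/(7/4))/2 = 97/56.

97/56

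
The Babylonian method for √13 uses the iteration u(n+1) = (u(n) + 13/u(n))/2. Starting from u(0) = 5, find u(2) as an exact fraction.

343/95

u(1) = (5 + 13/5)/2 = 19/5.
u(2) = (19/5 + 13/(19/5))/2 = 343/95.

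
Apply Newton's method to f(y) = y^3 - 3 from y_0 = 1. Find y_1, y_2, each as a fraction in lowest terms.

f'(y) = 3y^2.
f(1) = -2, f'(1) = 3, so y_1 = 1 - (-2)/3 = 5/3.
f(5/3) = 44/27, f'(5/3) = 25/3, so y_2 = (5/3) - (44/27)/(25/3) = 331/225.

y_1 = 5/3, y_2 = 331/225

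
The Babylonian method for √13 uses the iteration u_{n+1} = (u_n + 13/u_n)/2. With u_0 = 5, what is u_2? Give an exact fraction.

u_1 = (5 + 13/5)/2 = 19/5.
u_2 = (19/5 + 13/(19/5))/2 = 343/95.

343/95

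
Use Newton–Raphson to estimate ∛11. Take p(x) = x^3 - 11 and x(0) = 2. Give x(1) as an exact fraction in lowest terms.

9/4

p'(x) = 3x^2.
p(2) = -3, p'(2) = 12, so x(1) = 2 - (-3)/12 = 9/4.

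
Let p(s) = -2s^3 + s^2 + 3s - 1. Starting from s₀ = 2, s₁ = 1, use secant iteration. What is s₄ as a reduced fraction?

633037/499341

p(2) = -7, p(1) = 1. s₂ = 1 - 1·(1 - 2)/(1 - (-7)) = 9/8.
p(1) = 1, p(9/8) = 203/256. s₃ = (9/8) - (203/256)·((9/8) - 1)/((203/256) - 1) = 85/53.
p(9/8) = 203/256, p(85/53) = -277907/148877. s₄ = (85/53) - (-277907/148877)·((85/53) - (9/8))/((-277907/148877) - (203/256)) = 633037/499341.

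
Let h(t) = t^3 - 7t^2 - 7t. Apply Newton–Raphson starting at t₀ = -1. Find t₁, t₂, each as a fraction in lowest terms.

h'(t) = 3t^2 - 14t - 7.
h(-1) = -1, h'(-1) = 10, so t₁ = (-1) - (-1)/10 = -9/10.
h(-9/10) = -99/1000, h'(-9/10) = 803/100, so t₂ = (-9/10) - (-99/1000)/(803/100) = -324/365.

t₁ = -9/10, t₂ = -324/365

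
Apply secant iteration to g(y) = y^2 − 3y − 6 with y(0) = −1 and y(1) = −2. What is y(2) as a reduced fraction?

g(−1) = −2, g(−2) = 4. y(2) = (−2) − 4·((−2) − (−1))/(4 − (−2)) = −4/3.

−4/3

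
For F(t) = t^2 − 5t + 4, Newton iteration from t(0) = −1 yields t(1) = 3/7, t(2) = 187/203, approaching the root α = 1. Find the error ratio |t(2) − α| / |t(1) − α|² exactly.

t(1) − α = 3/7 − 1 = −4/7, so |t(1) − α| = 4/7.
t(2) − α = 187/203 − 1 = −16/203, so |t(2) − α| = 16/203.
|t(1) − α|² = 16/49.
Ratio = (16/203) / (16/49) = 7/29.

7/29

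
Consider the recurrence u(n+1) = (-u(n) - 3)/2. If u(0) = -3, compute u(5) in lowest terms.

u(1) = (-(-3) - 3)/2 = 0.
u(2) = (-0 - 3)/2 = -3/2.
u(3) = (-(-3/2) - 3)/2 = -3/4.
u(4) = (-(-3/4) - 3)/2 = -9/8.
u(5) = (-(-9/8) - 3)/2 = -15/16.

-15/16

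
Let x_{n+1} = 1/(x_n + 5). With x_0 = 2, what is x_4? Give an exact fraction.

x_1 = 1/(2 + 5) = 1/7.
x_2 = 1/(1/7 + 5) = 7/36.
x_3 = 1/(7/36 + 5) = 36/187.
x_4 = 1/(36/187 + 5) = 187/971.

187/971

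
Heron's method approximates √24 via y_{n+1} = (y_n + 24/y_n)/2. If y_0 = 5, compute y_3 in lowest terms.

46099201/9409960

y_1 = (5 + 24/5)/2 = 49/10.
y_2 = (49/10 + 24/(49/10))/2 = 4801/980.
y_3 = (4801/980 + 24/(4801/980))/2 = 46099201/9409960.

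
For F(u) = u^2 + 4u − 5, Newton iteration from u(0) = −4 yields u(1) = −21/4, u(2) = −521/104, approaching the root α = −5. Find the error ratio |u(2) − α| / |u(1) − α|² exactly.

2/13

u(1) − α = −21/4 − (−5) = −21/4 + 5 = −1/4, so |u(1) − α| = 1/4.
u(2) − α = −521/104 − (−5) = −521/104 + 5 = −1/104, so |u(2) − α| = 1/104.
|u(1) − α|² = 1/16.
Ratio = (1/104) / (1/16) = 2/13.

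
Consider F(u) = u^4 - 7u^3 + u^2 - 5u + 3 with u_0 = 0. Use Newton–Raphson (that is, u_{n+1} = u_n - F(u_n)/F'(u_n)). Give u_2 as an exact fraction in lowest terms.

3297/6560

F'(u) = 4u^3 - 21u^2 + 2u - 5.
F(0) = 3, F'(0) = -5, so u_1 = 0 - 3/(-5) = 3/5.
F(3/5) = -639/625, F'(3/5) = -1312/125, so u_2 = (3/5) - (-639/625)/(-1312/125) = 3297/6560.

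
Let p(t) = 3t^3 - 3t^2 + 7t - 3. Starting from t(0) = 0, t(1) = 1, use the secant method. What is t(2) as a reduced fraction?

p(0) = -3, p(1) = 4. t(2) = 1 - 4·(1 - 0)/(4 - (-3)) = 3/7.

3/7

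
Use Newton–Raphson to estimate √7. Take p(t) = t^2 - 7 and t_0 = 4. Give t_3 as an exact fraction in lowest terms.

p'(t) = 2t.
p(4) = 9, p'(4) = 8, so t_1 = 4 - 9/8 = 23/8.
p(23/8) = 81/64, p'(23/8) = 23/4, so t_2 = (23/8) - (81/64)/(23/4) = 977/368.
p(977/368) = 6561/135424, p'(977/368) = 977/184, so t_3 = (977/368) - (6561/135424)/(977/184) = 1902497/719072.

1902497/719072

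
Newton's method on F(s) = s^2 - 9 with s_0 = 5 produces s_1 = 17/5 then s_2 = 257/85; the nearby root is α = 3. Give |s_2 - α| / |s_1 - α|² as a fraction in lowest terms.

5/34

s_1 - α = 17/5 - 3 = 2/5, so |s_1 - α| = 2/5.
s_2 - α = 257/85 - 3 = 2/85, so |s_2 - α| = 2/85.
|s_1 - α|² = 4/25.
Ratio = (2/85) / (4/25) = 5/34.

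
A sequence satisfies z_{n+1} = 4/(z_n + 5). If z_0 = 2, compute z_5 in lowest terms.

5084/7247

z_1 = 4/(2 + 5) = 4/7.
z_2 = 4/(4/7 + 5) = 28/39.
z_3 = 4/(28/39 + 5) = 156/223.
z_4 = 4/(156/223 + 5) = 892/1271.
z_5 = 4/(892/1271 + 5) = 5084/7247.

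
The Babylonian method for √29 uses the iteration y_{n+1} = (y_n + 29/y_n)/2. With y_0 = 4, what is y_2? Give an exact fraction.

3881/720

y_1 = (4 + 29/4)/2 = 45/8.
y_2 = (45/8 + 29/(45/8))/2 = 3881/720.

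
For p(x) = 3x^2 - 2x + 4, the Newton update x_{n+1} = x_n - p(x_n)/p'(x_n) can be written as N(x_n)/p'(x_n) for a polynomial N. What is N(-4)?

44

p'(x) = 6x - 2.
N(x) = x·p'(x) - p(x) = x·(6x - 2) - (3x^2 - 2x + 4) = 3x^2 - 4.
N(-4) = 44.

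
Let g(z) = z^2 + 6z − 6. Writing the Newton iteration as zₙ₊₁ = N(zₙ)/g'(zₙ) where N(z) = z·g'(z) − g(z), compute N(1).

7

g'(z) = 2z + 6.
N(z) = z·g'(z) − g(z) = z·(2z + 6) − (z^2 + 6z − 6) = z^2 + 6.
N(1) = 7.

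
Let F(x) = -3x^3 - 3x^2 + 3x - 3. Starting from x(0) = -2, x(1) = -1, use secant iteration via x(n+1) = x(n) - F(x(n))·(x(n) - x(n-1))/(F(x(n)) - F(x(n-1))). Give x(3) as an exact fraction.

-17/8

F(-2) = 3, F(-1) = -6. x(2) = (-1) - (-6)·((-1) - (-2))/((-6) - 3) = -5/3.
F(-1) = -6, F(-5/3) = -22/9. x(3) = (-5/3) - (-22/9)·((-5/3) - (-1))/((-22/9) - (-6)) = -17/8.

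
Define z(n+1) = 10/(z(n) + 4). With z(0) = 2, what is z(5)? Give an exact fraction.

z(1) = 10/(2 + 4) = 5/3.
z(2) = 10/(5/3 + 4) = 30/17.
z(3) = 10/(30/17 + 4) = 85/49.
z(4) = 10/(85/49 + 4) = 490/281.
z(5) = 10/(490/281 + 4) = 1405/807.

1405/807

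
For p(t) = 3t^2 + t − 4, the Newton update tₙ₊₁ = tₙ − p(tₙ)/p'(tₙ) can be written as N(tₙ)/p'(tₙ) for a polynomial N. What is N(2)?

16

p'(t) = 6t + 1.
N(t) = t·p'(t) − p(t) = t·(6t + 1) − (3t^2 + t − 4) = 3t^2 + 4.
N(2) = 16.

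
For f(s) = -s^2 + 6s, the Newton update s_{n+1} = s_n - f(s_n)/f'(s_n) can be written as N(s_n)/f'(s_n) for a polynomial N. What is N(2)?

-4

f'(s) = -2s + 6.
N(s) = s·f'(s) - f(s) = s·(-2s + 6) - (-s^2 + 6s) = -s^2.
N(2) = -4.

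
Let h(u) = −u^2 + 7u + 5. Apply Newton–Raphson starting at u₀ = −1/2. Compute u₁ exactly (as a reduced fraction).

−21/32

h'(u) = −2u + 7.
h(−1/2) = 5/4, h'(−1/2) = 8, so u₁ = (−1/2) − (5/4)/8 = −21/32.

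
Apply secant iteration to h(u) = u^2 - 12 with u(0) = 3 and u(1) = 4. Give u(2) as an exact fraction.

h(3) = -3, h(4) = 4. u(2) = 4 - 4·(4 - 3)/(4 - (-3)) = 24/7.

24/7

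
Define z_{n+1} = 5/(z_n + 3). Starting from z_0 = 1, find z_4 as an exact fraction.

z_1 = 5/(1 + 3) = 5/4.
z_2 = 5/(5/4 + 3) = 20/17.
z_3 = 5/(20/17 + 3) = 85/71.
z_4 = 5/(85/71 + 3) = 355/298.

355/298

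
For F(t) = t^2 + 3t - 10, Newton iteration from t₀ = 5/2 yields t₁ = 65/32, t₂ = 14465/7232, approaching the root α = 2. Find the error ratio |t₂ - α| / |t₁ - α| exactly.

1/226

t₁ - α = 65/32 - 2 = 1/32, so |t₁ - α| = 1/32.
t₂ - α = 14465/7232 - 2 = 1/7232, so |t₂ - α| = 1/7232.
Ratio = (1/7232) / (1/32) = 1/226.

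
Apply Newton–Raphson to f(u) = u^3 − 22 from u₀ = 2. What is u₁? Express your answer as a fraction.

19/6

f'(u) = 3u^2.
f(2) = −14, f'(2) = 12, so u₁ = 2 − (−14)/12 = 19/6.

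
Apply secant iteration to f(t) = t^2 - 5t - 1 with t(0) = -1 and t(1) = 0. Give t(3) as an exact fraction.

f(-1) = 5, f(0) = -1. t(2) = 0 - (-1)·(0 - (-1))/((-1) - 5) = -1/6.
f(0) = -1, f(-1/6) = -5/36. t(3) = (-1/6) - (-5/36)·((-1/6) - 0)/((-5/36) - (-1)) = -6/31.

-6/31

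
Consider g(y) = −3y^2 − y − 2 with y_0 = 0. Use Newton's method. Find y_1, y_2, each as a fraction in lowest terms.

y_1 = −2, y_2 = −10/11

g'(y) = −6y − 1.
g(0) = −2, g'(0) = −1, so y_1 = 0 − (−2)/(−1) = −2.
g(−2) = −12, g'(−2) = 11, so y_2 = (−2) − (−12)/11 = −10/11.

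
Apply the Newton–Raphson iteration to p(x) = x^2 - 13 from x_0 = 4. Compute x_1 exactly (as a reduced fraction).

29/8

p'(x) = 2x.
p(4) = 3, p'(4) = 8, so x_1 = 4 - 3/8 = 29/8.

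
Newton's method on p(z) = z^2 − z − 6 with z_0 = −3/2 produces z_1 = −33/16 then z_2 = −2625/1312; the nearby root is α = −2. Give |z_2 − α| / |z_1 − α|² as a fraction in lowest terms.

8/41

z_1 − α = −33/16 − (−2) = −33/16 + 2 = −1/16, so |z_1 − α| = 1/16.
z_2 − α = −2625/1312 − (−2) = −2625/1312 + 2 = −1/1312, so |z_2 − α| = 1/1312.
|z_1 − α|² = 1/256.
Ratio = (1/1312) / (1/256) = 8/41.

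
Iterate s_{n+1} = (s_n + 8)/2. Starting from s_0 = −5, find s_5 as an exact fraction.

243/32

s_1 = ((−5) + 8)/2 = 3/2.
s_2 = ((3/2) + 8)/2 = 19/4.
s_3 = ((19/4) + 8)/2 = 51/8.
s_4 = ((51/8) + 8)/2 = 115/16.
s_5 = ((115/16) + 8)/2 = 243/32.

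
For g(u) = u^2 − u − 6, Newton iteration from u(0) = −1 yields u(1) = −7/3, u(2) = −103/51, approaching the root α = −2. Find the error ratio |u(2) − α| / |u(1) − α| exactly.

1/17

u(1) − α = −7/3 − (−2) = −7/3 + 2 = −1/3, so |u(1) − α| = 1/3.
u(2) − α = −103/51 − (−2) = −103/51 + 2 = −1/51, so |u(2) − α| = 1/51.
Ratio = (1/51) / (1/3) = 1/17.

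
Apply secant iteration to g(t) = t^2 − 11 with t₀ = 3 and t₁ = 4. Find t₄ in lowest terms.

3907/1178

g(3) = −2, g(4) = 5. t₂ = 4 − 5·(4 − 3)/(5 − (−2)) = 23/7.
g(4) = 5, g(23/7) = −10/49. t₃ = (23/7) − (−10/49)·((23/7) − 4)/((−10/49) − 5) = 169/51.
g(23/7) = −10/49, g(169/51) = −50/2601. t₄ = (169/51) − (−50/2601)·((169/51) − (23/7))/((−50/2601) − (−10/49)) = 3907/1178.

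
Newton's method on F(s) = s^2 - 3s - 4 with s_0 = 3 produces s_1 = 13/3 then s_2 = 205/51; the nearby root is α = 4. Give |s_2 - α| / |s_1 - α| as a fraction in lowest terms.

s_1 - α = 13/3 - 4 = 1/3, so |s_1 - α| = 1/3.
s_2 - α = 205/51 - 4 = 1/51, so |s_2 - α| = 1/51.
Ratio = (1/51) / (1/3) = 1/17.

1/17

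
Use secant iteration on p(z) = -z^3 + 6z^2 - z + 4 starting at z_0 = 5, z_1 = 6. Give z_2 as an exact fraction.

77/13

p(5) = 24, p(6) = -2. z_2 = 6 - (-2)·(6 - 5)/((-2) - 24) = 77/13.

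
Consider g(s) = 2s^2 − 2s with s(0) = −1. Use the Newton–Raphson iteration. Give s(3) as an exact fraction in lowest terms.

g'(s) = 4s − 2.
g(−1) = 4, g'(−1) = −6, so s(1) = (−1) − 4/(−6) = −1/3.
g(−1/3) = 8/9, g'(−1/3) = −10/3, so s(2) = (−1/3) − (8/9)/(−10/3) = −1/15.
g(−1/15) = 32/225, g'(−1/15) = −34/15, so s(3) = (−1/15) − (32/225)/(−34/15) = −1/255.

−1/255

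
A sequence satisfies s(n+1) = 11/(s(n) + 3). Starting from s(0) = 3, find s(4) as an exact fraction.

s(1) = 11/(3 + 3) = 11/6.
s(2) = 11/(11/6 + 3) = 66/29.
s(3) = 11/(66/29 + 3) = 319/153.
s(4) = 11/(319/153 + 3) = 1683/778.

1683/778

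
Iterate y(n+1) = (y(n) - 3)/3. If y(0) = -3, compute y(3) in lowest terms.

y(1) = ((-3) - 3)/3 = -2.
y(2) = ((-2) - 3)/3 = -5/3.
y(3) = ((-5/3) - 3)/3 = -14/9.

-14/9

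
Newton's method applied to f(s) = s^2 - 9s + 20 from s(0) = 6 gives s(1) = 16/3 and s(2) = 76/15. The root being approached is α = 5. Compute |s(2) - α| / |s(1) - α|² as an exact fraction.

s(1) - α = 16/3 - 5 = 1/3, so |s(1) - α| = 1/3.
s(2) - α = 76/15 - 5 = 1/15, so |s(2) - α| = 1/15.
|s(1) - α|² = 1/9.
Ratio = (1/15) / (1/9) = 3/5.

3/5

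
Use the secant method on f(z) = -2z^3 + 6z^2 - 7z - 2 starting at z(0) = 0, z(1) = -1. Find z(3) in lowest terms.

-698/3623

f(0) = -2, f(-1) = 13. z(2) = (-1) - 13·((-1) - 0)/(13 - (-2)) = -2/15.
f(-1) = 13, f(-2/15) = -3224/3375. z(3) = (-2/15) - (-3224/3375)·((-2/15) - (-1))/((-3224/3375) - 13) = -698/3623.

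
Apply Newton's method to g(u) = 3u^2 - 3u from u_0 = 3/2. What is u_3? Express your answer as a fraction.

6561/6560

g'(u) = 6u - 3.
g(3/2) = 9/4, g'(3/2) = 6, so u_1 = (3/2) - (9/4)/6 = 9/8.
g(9/8) = 27/64, g'(9/8) = 15/4, so u_2 = (9/8) - (27/64)/(15/4) = 81/80.
g(81/80) = 243/6400, g'(81/80) = 123/40, so u_3 = (81/80) - (243/6400)/(123/40) = 6561/6560.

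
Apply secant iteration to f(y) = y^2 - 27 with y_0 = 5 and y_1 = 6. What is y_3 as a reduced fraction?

213/41

f(5) = -2, f(6) = 9. y_2 = 6 - 9·(6 - 5)/(9 - (-2)) = 57/11.
f(6) = 9, f(57/11) = -18/121. y_3 = (57/11) - (-18/121)·((57/11) - 6)/((-18/121) - 9) = 213/41.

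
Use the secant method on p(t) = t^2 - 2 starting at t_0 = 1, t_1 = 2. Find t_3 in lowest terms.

7/5

p(1) = -1, p(2) = 2. t_2 = 2 - 2·(2 - 1)/(2 - (-1)) = 4/3.
p(2) = 2, p(4/3) = -2/9. t_3 = (4/3) - (-2/9)·((4/3) - 2)/((-2/9) - 2) = 7/5.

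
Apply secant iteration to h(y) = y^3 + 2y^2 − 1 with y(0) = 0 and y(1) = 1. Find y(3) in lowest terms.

h(0) = −1, h(1) = 2. y(2) = 1 − 2·(1 − 0)/(2 − (−1)) = 1/3.
h(1) = 2, h(1/3) = −20/27. y(3) = (1/3) − (−20/27)·((1/3) − 1)/((−20/27) − 2) = 19/37.

19/37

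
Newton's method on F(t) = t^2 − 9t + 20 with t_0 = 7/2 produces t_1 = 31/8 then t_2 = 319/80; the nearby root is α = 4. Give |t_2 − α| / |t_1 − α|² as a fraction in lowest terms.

t_1 − α = 31/8 − 4 = −1/8, so |t_1 − α| = 1/8.
t_2 − α = 319/80 − 4 = −1/80, so |t_2 − α| = 1/80.
|t_1 − α|² = 1/64.
Ratio = (1/80) / (1/64) = 4/5.

4/5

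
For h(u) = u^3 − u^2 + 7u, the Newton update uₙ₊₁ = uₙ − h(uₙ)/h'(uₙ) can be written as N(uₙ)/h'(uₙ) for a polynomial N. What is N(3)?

45

h'(u) = 3u^2 − 2u + 7.
N(u) = u·h'(u) − h(u) = u·(3u^2 − 2u + 7) − (u^3 − u^2 + 7u) = 2u^3 − u^2.
N(3) = 45.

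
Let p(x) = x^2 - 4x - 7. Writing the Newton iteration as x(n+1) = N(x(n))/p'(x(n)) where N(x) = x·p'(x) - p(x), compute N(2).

p'(x) = 2x - 4.
N(x) = x·p'(x) - p(x) = x·(2x - 4) - (x^2 - 4x - 7) = x^2 + 7.
N(2) = 11.

11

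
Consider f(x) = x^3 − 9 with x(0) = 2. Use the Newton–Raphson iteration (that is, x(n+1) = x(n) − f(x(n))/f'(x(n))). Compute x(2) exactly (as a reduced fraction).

f'(x) = 3x^2.
f(2) = −1, f'(2) = 12, so x(1) = 2 − (−1)/12 = 25/12.
f(25/12) = 73/1728, f'(25/12) = 625/48, so x(2) = (25/12) − (73/1728)/(625/48) = 23401/11250.

23401/11250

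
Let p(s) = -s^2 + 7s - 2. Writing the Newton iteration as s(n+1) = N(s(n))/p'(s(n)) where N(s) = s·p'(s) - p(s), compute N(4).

p'(s) = -2s + 7.
N(s) = s·p'(s) - p(s) = s·(-2s + 7) - (-s^2 + 7s - 2) = -s^2 + 2.
N(4) = -14.

-14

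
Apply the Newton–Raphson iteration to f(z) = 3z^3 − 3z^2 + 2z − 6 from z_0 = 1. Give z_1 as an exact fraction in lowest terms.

9/5

f'(z) = 9z^2 − 6z + 2.
f(1) = −4, f'(1) = 5, so z_1 = 1 − (−4)/5 = 9/5.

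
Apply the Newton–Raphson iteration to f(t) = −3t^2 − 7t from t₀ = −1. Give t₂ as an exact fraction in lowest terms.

27/25

f'(t) = −6t − 7.
f(−1) = 4, f'(−1) = −1, so t₁ = (−1) − 4/(−1) = 3.
f(3) = −48, f'(3) = −25, so t₂ = 3 − (−48)/(−25) = 27/25.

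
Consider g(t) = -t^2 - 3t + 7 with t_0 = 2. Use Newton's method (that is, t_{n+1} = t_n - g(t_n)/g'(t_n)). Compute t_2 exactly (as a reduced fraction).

g'(t) = -2t - 3.
g(2) = -3, g'(2) = -7, so t_1 = 2 - (-3)/(-7) = 11/7.
g(11/7) = -9/49, g'(11/7) = -43/7, so t_2 = (11/7) - (-9/49)/(-43/7) = 464/301.

464/301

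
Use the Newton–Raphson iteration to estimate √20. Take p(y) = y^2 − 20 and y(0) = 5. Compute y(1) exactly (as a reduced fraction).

9/2

p'(y) = 2y.
p(5) = 5, p'(5) = 10, so y(1) = 5 − 5/10 = 9/2.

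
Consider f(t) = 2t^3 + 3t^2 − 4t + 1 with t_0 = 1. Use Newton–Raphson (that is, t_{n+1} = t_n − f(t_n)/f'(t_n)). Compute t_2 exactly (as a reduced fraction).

f'(t) = 6t^2 + 6t − 4.
f(1) = 2, f'(1) = 8, so t_1 = 1 − 2/8 = 3/4.
f(3/4) = 17/32, f'(3/4) = 31/8, so t_2 = (3/4) − (17/32)/(31/8) = 19/31.

19/31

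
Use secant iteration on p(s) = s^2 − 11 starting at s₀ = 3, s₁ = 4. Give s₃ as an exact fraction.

p(3) = −2, p(4) = 5. s₂ = 4 − 5·(4 − 3)/(5 − (−2)) = 23/7.
p(4) = 5, p(23/7) = −10/49. s₃ = (23/7) − (−10/49)·((23/7) − 4)/((−10/49) − 5) = 169/51.

169/51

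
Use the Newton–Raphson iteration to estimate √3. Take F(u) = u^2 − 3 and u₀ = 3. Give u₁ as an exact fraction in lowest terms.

F'(u) = 2u.
F(3) = 6, F'(3) = 6, so u₁ = 3 − 6/6 = 2.

2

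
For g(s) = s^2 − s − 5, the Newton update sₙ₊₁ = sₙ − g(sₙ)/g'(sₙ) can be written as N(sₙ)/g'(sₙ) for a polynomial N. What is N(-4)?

g'(s) = 2s − 1.
N(s) = s·g'(s) − g(s) = s·(2s − 1) − (s^2 − s − 5) = s^2 + 5.
N(-4) = 21.

21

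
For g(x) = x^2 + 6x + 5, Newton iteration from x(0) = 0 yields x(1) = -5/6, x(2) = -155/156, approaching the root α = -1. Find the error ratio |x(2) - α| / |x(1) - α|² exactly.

3/13

x(1) - α = -5/6 - (-1) = -5/6 + 1 = 1/6, so |x(1) - α| = 1/6.
x(2) - α = -155/156 - (-1) = -155/156 + 1 = 1/156, so |x(2) - α| = 1/156.
|x(1) - α|² = 1/36.
Ratio = (1/156) / (1/36) = 3/13.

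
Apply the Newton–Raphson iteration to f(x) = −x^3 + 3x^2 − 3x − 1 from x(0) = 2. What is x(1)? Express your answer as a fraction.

1

f'(x) = −3x^2 + 6x − 3.
f(2) = −3, f'(2) = −3, so x(1) = 2 − (−3)/(−3) = 1.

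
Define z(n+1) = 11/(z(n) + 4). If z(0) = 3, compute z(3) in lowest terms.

z(1) = 11/(3 + 4) = 11/7.
z(2) = 11/(11/7 + 4) = 77/39.
z(3) = 11/(77/39 + 4) = 429/233.

429/233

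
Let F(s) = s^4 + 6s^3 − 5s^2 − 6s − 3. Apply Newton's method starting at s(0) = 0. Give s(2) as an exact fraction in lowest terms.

7/48

F'(s) = 4s^3 + 18s^2 − 10s − 6.
F(0) = −3, F'(0) = −6, so s(1) = 0 − (−3)/(−6) = −1/2.
F(−1/2) = −31/16, F'(−1/2) = 3, so s(2) = (−1/2) − (−31/16)/3 = 7/48.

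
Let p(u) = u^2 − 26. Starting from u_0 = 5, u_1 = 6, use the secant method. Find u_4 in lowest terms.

34862/6837

p(5) = −1, p(6) = 10. u_2 = 6 − 10·(6 − 5)/(10 − (−1)) = 56/11.
p(6) = 10, p(56/11) = −10/121. u_3 = (56/11) − (−10/121)·((56/11) − 6)/((−10/121) − 10) = 311/61.
p(56/11) = −10/121, p(311/61) = −25/3721. u_4 = (311/61) − (−25/3721)·((311/61) − (56/11))/((−25/3721) − (−10/121)) = 34862/6837.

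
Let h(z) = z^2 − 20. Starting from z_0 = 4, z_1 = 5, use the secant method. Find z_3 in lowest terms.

h(4) = −4, h(5) = 5. z_2 = 5 − 5·(5 − 4)/(5 − (−4)) = 40/9.
h(5) = 5, h(40/9) = −20/81. z_3 = (40/9) − (−20/81)·((40/9) − 5)/((−20/81) − 5) = 76/17.

76/17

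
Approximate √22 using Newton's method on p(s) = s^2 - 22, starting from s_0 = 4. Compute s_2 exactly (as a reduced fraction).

p'(s) = 2s.
p(4) = -6, p'(4) = 8, so s_1 = 4 - (-6)/8 = 19/4.
p(19/4) = 9/16, p'(19/4) = 19/2, so s_2 = (19/4) - (9/16)/(19/2) = 713/152.

713/152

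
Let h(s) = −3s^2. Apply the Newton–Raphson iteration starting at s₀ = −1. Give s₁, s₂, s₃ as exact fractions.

h'(s) = −6s.
h(−1) = −3, h'(−1) = 6, so s₁ = (−1) − (−3)/6 = −1/2.
h(−1/2) = −3/4, h'(−1/2) = 3, so s₂ = (−1/2) − (−3/4)/3 = −1/4.
h(−1/4) = −3/16, h'(−1/4) = 3/2, so s₃ = (−1/4) − (−3/16)/(3/2) = −1/8.

s₁ = −1/2, s₂ = −1/4, s₃ = −1/8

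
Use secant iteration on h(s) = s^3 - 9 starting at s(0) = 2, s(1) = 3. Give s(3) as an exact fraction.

1609/777

h(2) = -1, h(3) = 18. s(2) = 3 - 18·(3 - 2)/(18 - (-1)) = 39/19.
h(3) = 18, h(39/19) = -2412/6859. s(3) = (39/19) - (-2412/6859)·((39/19) - 3)/((-2412/6859) - 18) = 1609/777.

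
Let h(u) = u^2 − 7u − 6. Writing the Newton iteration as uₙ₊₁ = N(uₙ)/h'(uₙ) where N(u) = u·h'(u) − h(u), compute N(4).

22

h'(u) = 2u − 7.
N(u) = u·h'(u) − h(u) = u·(2u − 7) − (u^2 − 7u − 6) = u^2 + 6.
N(4) = 22.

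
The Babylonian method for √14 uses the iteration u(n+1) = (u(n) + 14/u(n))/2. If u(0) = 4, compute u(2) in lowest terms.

u(1) = (4 + 14/4)/2 = 15/4.
u(2) = (15/4 + 14/(15/4))/2 = 449/120.

449/120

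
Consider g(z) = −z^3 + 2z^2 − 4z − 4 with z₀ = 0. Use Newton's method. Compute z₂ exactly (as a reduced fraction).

g'(z) = −3z^2 + 4z − 4.
g(0) = −4, g'(0) = −4, so z₁ = 0 − (−4)/(−4) = −1.
g(−1) = 3, g'(−1) = −11, so z₂ = (−1) − 3/(−11) = −8/11.

−8/11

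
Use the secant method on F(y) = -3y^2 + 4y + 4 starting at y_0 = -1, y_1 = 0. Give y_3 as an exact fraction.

-7/10

F(-1) = -3, F(0) = 4. y_2 = 0 - 4·(0 - (-1))/(4 - (-3)) = -4/7.
F(0) = 4, F(-4/7) = 36/49. y_3 = (-4/7) - (36/49)·((-4/7) - 0)/((36/49) - 4) = -7/10.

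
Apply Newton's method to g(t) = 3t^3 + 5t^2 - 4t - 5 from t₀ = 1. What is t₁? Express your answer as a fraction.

16/15

g'(t) = 9t^2 + 10t - 4.
g(1) = -1, g'(1) = 15, so t₁ = 1 - (-1)/15 = 16/15.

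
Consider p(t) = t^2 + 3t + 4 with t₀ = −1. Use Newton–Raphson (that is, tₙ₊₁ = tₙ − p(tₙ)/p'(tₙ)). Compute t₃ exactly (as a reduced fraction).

p'(t) = 2t + 3.
p(−1) = 2, p'(−1) = 1, so t₁ = (−1) − 2/1 = −3.
p(−3) = 4, p'(−3) = −3, so t₂ = (−3) − 4/(−3) = −5/3.
p(−5/3) = 16/9, p'(−5/3) = −1/3, so t₃ = (−5/3) − (16/9)/(−1/3) = 11/3.

11/3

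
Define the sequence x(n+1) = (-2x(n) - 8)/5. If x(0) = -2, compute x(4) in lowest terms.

-728/625

x(1) = (-2·(-2) - 8)/5 = -4/5.
x(2) = (-2·(-4/5) - 8)/5 = -32/25.
x(3) = (-2·(-32/25) - 8)/5 = -136/125.
x(4) = (-2·(-136/125) - 8)/5 = -728/625.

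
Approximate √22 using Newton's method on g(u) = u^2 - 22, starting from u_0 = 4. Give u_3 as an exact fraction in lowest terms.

g'(u) = 2u.
g(4) = -6, g'(4) = 8, so u_1 = 4 - (-6)/8 = 19/4.
g(19/4) = 9/16, g'(19/4) = 19/2, so u_2 = (19/4) - (9/16)/(19/2) = 713/152.
g(713/152) = 81/23104, g'(713/152) = 713/76, so u_3 = (713/152) - (81/23104)/(713/76) = 1016657/216752.

1016657/216752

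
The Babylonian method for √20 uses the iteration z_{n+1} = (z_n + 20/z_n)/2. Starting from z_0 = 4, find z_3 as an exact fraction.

51841/11592

z_1 = (4 + 20/4)/2 = 9/2.
z_2 = (9/2 + 20/(9/2))/2 = 161/36.
z_3 = (161/36 + 20/(161/36))/2 = 51841/11592.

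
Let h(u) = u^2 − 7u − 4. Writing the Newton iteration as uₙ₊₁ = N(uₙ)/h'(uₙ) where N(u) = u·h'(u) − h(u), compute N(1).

5

h'(u) = 2u − 7.
N(u) = u·h'(u) − h(u) = u·(2u − 7) − (u^2 − 7u − 4) = u^2 + 4.
N(1) = 5.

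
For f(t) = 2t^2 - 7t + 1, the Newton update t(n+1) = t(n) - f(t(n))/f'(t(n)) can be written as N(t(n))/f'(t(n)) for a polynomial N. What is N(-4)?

f'(t) = 4t - 7.
N(t) = t·f'(t) - f(t) = t·(4t - 7) - (2t^2 - 7t + 1) = 2t^2 - 1.
N(-4) = 31.

31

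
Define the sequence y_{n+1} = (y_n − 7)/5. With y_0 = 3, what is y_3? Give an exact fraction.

−214/125

y_1 = (3 − 7)/5 = −4/5.
y_2 = ((−4/5) − 7)/5 = −39/25.
y_3 = ((−39/25) − 7)/5 = −214/125.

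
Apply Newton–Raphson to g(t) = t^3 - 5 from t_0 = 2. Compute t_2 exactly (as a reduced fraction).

503/294

g'(t) = 3t^2.
g(2) = 3, g'(2) = 12, so t_1 = 2 - 3/12 = 7/4.
g(7/4) = 23/64, g'(7/4) = 147/16, so t_2 = (7/4) - (23/64)/(147/16) = 503/294.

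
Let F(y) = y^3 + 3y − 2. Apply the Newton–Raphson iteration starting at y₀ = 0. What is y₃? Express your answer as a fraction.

F'(y) = 3y^2 + 3.
F(0) = −2, F'(0) = 3, so y₁ = 0 − (−2)/3 = 2/3.
F(2/3) = 8/27, F'(2/3) = 13/3, so y₂ = (2/3) − (8/27)/(13/3) = 70/117.
F(70/117) = 14464/1601613, F'(70/117) = 18589/4563, so y₃ = (70/117) − (14464/1601613)/(18589/4563) = 3889226/6524739.

3889226/6524739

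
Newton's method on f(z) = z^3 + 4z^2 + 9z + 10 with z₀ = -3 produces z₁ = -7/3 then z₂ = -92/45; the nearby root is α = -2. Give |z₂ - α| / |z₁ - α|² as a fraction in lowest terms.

2/5

z₁ - α = -7/3 - (-2) = -7/3 + 2 = -1/3, so |z₁ - α| = 1/3.
z₂ - α = -92/45 - (-2) = -92/45 + 2 = -2/45, so |z₂ - α| = 2/45.
|z₁ - α|² = 1/9.
Ratio = (2/45) / (1/9) = 2/5.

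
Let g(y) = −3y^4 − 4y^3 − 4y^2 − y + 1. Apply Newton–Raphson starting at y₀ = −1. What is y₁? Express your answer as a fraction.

−6/7

g'(y) = −12y^3 − 12y^2 − 8y − 1.
g(−1) = −1, g'(−1) = 7, so y₁ = (−1) − (−1)/7 = −6/7.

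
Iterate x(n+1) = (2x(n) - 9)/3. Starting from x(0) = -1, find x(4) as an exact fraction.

x(1) = (2·(-1) - 9)/3 = -11/3.
x(2) = (2·(-11/3) - 9)/3 = -49/9.
x(3) = (2·(-49/9) - 9)/3 = -179/27.
x(4) = (2·(-179/27) - 9)/3 = -601/81.

-601/81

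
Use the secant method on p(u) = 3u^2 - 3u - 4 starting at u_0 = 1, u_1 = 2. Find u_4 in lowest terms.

51/29

p(1) = -4, p(2) = 2. u_2 = 2 - 2·(2 - 1)/(2 - (-4)) = 5/3.
p(2) = 2, p(5/3) = -2/3. u_3 = (5/3) - (-2/3)·((5/3) - 2)/((-2/3) - 2) = 7/4.
p(5/3) = -2/3, p(7/4) = -1/16. u_4 = (7/4) - (-1/16)·((7/4) - (5/3))/((-1/16) - (-2/3)) = 51/29.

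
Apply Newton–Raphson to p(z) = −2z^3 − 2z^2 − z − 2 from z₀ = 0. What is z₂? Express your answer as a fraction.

p'(z) = −6z^2 − 4z − 1.
p(0) = −2, p'(0) = −1, so z₁ = 0 − (−2)/(−1) = −2.
p(−2) = 8, p'(−2) = −17, so z₂ = (−2) − 8/(−17) = −26/17.

−26/17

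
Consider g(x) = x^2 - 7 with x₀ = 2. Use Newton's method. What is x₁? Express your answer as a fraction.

g'(x) = 2x.
g(2) = -3, g'(2) = 4, so x₁ = 2 - (-3)/4 = 11/4.

11/4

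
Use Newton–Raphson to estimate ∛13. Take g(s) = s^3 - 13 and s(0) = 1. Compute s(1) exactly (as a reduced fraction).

5

g'(s) = 3s^2.
g(1) = -12, g'(1) = 3, so s(1) = 1 - (-12)/3 = 5.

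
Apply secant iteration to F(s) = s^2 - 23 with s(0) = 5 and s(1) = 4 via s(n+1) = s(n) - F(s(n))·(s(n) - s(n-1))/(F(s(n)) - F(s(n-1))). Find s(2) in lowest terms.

F(5) = 2, F(4) = -7. s(2) = 4 - (-7)·(4 - 5)/((-7) - 2) = 43/9.

43/9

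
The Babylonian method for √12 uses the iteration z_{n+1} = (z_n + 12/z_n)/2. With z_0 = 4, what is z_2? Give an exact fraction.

z_1 = (4 + 12/4)/2 = 7/2.
z_2 = (7/2 + 12/(7/2))/2 = 97/28.

97/28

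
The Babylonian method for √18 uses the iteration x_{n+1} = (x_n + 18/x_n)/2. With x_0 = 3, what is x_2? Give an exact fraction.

x_1 = (3 + 18/3)/2 = 9/2.
x_2 = (9/2 + 18/(9/2))/2 = 17/4.

17/4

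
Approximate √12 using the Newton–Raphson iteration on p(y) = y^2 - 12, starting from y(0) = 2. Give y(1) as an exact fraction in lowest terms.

4

p'(y) = 2y.
p(2) = -8, p'(2) = 4, so y(1) = 2 - (-8)/4 = 4.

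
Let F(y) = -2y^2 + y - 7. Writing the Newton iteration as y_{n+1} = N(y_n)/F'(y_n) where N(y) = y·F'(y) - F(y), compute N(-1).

5

F'(y) = -4y + 1.
N(y) = y·F'(y) - F(y) = y·(-4y + 1) - (-2y^2 + y - 7) = -2y^2 + 7.
N(-1) = 5.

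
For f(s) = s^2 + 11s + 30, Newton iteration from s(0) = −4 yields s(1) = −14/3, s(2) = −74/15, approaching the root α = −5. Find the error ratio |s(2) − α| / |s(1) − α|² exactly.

s(1) − α = −14/3 − (−5) = −14/3 + 5 = 1/3, so |s(1) − α| = 1/3.
s(2) − α = −74/15 − (−5) = −74/15 + 5 = 1/15, so |s(2) − α| = 1/15.
|s(1) − α|² = 1/9.
Ratio = (1/15) / (1/9) = 3/5.

3/5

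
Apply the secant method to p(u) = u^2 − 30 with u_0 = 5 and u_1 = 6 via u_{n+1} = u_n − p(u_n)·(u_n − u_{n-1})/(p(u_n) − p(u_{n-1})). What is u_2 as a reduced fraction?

60/11

p(5) = −5, p(6) = 6. u_2 = 6 − 6·(6 − 5)/(6 − (−5)) = 60/11.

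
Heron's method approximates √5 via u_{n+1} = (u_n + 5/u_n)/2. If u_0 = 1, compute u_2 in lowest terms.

u_1 = (1 + 5/1)/2 = 3.
u_2 = (3 + 5/3)/2 = 7/3.

7/3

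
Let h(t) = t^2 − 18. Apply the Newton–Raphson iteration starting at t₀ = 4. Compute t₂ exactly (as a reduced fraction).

h'(t) = 2t.
h(4) = −2, h'(4) = 8, so t₁ = 4 − (−2)/8 = 17/4.
h(17/4) = 1/16, h'(17/4) = 17/2, so t₂ = (17/4) − (1/16)/(17/2) = 577/136.

577/136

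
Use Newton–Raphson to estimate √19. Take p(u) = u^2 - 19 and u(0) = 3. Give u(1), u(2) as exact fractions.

u(1) = 14/3, u(2) = 367/84

p'(u) = 2u.
p(3) = -10, p'(3) = 6, so u(1) = 3 - (-10)/6 = 14/3.
p(14/3) = 25/9, p'(14/3) = 28/3, so u(2) = (14/3) - (25/9)/(28/3) = 367/84.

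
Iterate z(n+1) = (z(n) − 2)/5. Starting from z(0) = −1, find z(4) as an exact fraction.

z(1) = ((−1) − 2)/5 = −3/5.
z(2) = ((−3/5) − 2)/5 = −13/25.
z(3) = ((−13/25) − 2)/5 = −63/125.
z(4) = ((−63/125) − 2)/5 = −313/625.

−313/625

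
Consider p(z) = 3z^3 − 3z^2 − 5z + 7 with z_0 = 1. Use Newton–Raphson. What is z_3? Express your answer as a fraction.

25192/23351

p'(z) = 9z^2 − 6z − 5.
p(1) = 2, p'(1) = −2, so z_1 = 1 − 2/(−2) = 2.
p(2) = 9, p'(2) = 19, so z_2 = 2 − 9/19 = 29/19.
p(29/19) = 20898/6859, p'(29/19) = 2458/361, so z_3 = (29/19) − (20898/6859)/(2458/361) = 25192/23351.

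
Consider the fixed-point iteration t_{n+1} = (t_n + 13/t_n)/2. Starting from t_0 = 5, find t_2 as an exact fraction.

t_1 = (5 + 13/5)/2 = 19/5.
t_2 = (19/5 + 13/(19/5))/2 = 343/95.

343/95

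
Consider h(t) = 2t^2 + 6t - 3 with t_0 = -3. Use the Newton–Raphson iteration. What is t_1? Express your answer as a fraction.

-7/2

h'(t) = 4t + 6.
h(-3) = -3, h'(-3) = -6, so t_1 = (-3) - (-3)/(-6) = -7/2.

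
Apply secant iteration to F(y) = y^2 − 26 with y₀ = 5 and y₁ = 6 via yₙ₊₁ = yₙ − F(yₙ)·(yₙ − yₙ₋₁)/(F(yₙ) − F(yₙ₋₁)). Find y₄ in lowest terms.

F(5) = −1, F(6) = 10. y₂ = 6 − 10·(6 − 5)/(10 − (−1)) = 56/11.
F(6) = 10, F(56/11) = −10/121. y₃ = (56/11) − (−10/121)·((56/11) − 6)/((−10/121) − 10) = 311/61.
F(56/11) = −10/121, F(311/61) = −25/3721. y₄ = (311/61) − (−25/3721)·((311/61) − (56/11))/((−25/3721) − (−10/121)) = 34862/6837.

34862/6837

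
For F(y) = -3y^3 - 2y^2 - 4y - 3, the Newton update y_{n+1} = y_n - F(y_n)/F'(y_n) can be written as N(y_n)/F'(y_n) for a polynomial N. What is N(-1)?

F'(y) = -9y^2 - 4y - 4.
N(y) = y·F'(y) - F(y) = y·(-9y^2 - 4y - 4) - (-3y^3 - 2y^2 - 4y - 3) = -6y^3 - 2y^2 + 3.
N(-1) = 7.

7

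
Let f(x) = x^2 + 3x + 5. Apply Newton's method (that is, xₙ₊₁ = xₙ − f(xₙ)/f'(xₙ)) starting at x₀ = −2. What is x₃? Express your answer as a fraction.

f'(x) = 2x + 3.
f(−2) = 3, f'(−2) = −1, so x₁ = (−2) − 3/(−1) = 1.
f(1) = 9, f'(1) = 5, so x₂ = 1 − 9/5 = −4/5.
f(−4/5) = 81/25, f'(−4/5) = 7/5, so x₃ = (−4/5) − (81/25)/(7/5) = −109/35.

−109/35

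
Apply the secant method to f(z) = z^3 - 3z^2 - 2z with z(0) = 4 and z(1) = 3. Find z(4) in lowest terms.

f(4) = 8, f(3) = -6. z(2) = 3 - (-6)·(3 - 4)/((-6) - 8) = 24/7.
f(3) = -6, f(24/7) = -624/343. z(3) = (24/7) - (-624/343)·((24/7) - 3)/((-624/343) - (-6)) = 864/239.
f(24/7) = -624/343, f(864/239) = 11029824/13651919. z(4) = (864/239) - (11029824/13651919)·((864/239) - (24/7))/((11029824/13651919) - (-624/343)) = 70139520/19714787.

70139520/19714787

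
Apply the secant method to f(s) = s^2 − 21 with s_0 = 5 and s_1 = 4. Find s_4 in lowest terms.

f(5) = 4, f(4) = −5. s_2 = 4 − (−5)·(4 − 5)/((−5) − 4) = 41/9.
f(4) = −5, f(41/9) = −20/81. s_3 = (41/9) − (−20/81)·((41/9) − 4)/((−20/81) − (−5)) = 353/77.
f(41/9) = −20/81, f(353/77) = 100/5929. s_4 = (353/77) − (100/5929)·((353/77) − (41/9))/((100/5929) − (−20/81)) = 14513/3167.

14513/3167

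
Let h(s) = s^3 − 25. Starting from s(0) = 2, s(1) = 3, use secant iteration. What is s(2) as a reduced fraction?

h(2) = −17, h(3) = 2. s(2) = 3 − 2·(3 − 2)/(2 − (−17)) = 55/19.

55/19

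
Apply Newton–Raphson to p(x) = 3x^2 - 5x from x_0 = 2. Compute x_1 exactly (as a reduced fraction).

p'(x) = 6x - 5.
p(2) = 2, p'(2) = 7, so x_1 = 2 - 2/7 = 12/7.

12/7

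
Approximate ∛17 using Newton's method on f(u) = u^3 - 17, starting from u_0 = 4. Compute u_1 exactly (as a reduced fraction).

145/48

f'(u) = 3u^2.
f(4) = 47, f'(4) = 48, so u_1 = 4 - 47/48 = 145/48.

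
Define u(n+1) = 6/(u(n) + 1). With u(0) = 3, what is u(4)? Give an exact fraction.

102/47

u(1) = 6/(3 + 1) = 3/2.
u(2) = 6/(3/2 + 1) = 12/5.
u(3) = 6/(12/5 + 1) = 30/17.
u(4) = 6/(30/17 + 1) = 102/47.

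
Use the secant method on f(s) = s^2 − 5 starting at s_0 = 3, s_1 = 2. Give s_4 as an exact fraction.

f(3) = 4, f(2) = −1. s_2 = 2 − (−1)·(2 − 3)/((−1) − 4) = 11/5.
f(2) = −1, f(11/5) = −4/25. s_3 = (11/5) − (−4/25)·((11/5) − 2)/((−4/25) − (−1)) = 47/21.
f(11/5) = −4/25, f(47/21) = 4/441. s_4 = (47/21) − (4/441)·((47/21) − (11/5))/((4/441) − (−4/25)) = 521/233.

521/233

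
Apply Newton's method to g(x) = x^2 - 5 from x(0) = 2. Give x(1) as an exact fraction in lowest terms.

9/4

g'(x) = 2x.
g(2) = -1, g'(2) = 4, so x(1) = 2 - (-1)/4 = 9/4.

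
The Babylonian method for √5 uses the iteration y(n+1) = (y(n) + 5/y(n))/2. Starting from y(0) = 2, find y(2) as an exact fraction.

161/72

y(1) = (2 + 5/2)/2 = 9/4.
y(2) = (9/4 + 5/(9/4))/2 = 161/72.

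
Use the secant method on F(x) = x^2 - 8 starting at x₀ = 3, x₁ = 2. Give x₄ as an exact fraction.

478/169

F(3) = 1, F(2) = -4. x₂ = 2 - (-4)·(2 - 3)/((-4) - 1) = 14/5.
F(2) = -4, F(14/5) = -4/25. x₃ = (14/5) - (-4/25)·((14/5) - 2)/((-4/25) - (-4)) = 17/6.
F(14/5) = -4/25, F(17/6) = 1/36. x₄ = (17/6) - (1/36)·((17/6) - (14/5))/((1/36) - (-4/25)) = 478/169.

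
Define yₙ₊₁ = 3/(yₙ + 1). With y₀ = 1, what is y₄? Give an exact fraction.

33/26

y₁ = 3/(1 + 1) = 3/2.
y₂ = 3/(3/2 + 1) = 6/5.
y₃ = 3/(6/5 + 1) = 15/11.
y₄ = 3/(15/11 + 1) = 33/26.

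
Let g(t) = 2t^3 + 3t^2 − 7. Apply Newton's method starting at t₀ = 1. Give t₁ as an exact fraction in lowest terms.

7/6

g'(t) = 6t^2 + 6t.
g(1) = −2, g'(1) = 12, so t₁ = 1 − (−2)/12 = 7/6.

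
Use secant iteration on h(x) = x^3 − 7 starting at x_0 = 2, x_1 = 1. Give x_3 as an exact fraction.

201/103

h(2) = 1, h(1) = −6. x_2 = 1 − (−6)·(1 − 2)/((−6) − 1) = 13/7.
h(1) = −6, h(13/7) = −204/343. x_3 = (13/7) − (−204/343)·((13/7) − 1)/((−204/343) − (−6)) = 201/103.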